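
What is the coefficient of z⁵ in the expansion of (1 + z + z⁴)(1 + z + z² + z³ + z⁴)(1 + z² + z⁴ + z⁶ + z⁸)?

(1 + z + z⁴) has coefficients 1,1,0,0,1 for degrees 0…4.
(1 + z + z² + z³ + z⁴) has coefficients 1,1,1,1,1,0 for degrees 0…5.
Finally multiplying by (1 + z² + z⁴ + z⁶ + z⁸), the product of all factors after the first has coefficients 1,1,2,2,3,2 for degrees 0…5.
[z⁵] = 1·2 + 1·3 + 1·1 = 6.

6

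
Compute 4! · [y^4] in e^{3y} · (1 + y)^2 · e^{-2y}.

The EGF product rule gives c_4 = Σ_{k_1+k_2+k_3=4} C(4; k_1,k_2,k_3) · ∏ g_i(k_i), where e^{3y} gives (3)^k; (1+y)^2 gives the falling factorial (2)_k; e^{-2y} gives (-2)^k.
g_1(k) for k = 0…4: 1, 3, 9, 27, 81.
g_2(k) for k = 0…4: 1, 2, 2, 0, 0.
g_3(k) for k = 0…4: 1, -2, 4, -8, 16.
First combine the last two factors: h(k) = Σ_j C(k,j)·g_2(j)·g_3(k−j) for k = 0…4: 1, 0, -2, 4, 0.
c_4 = Σ_k C(4,k)·g_1(k)·h(4−k) = 4·3·4 + 6·9·(-2) + 1·81·1 = 48 − 108 + 81 = 21.

21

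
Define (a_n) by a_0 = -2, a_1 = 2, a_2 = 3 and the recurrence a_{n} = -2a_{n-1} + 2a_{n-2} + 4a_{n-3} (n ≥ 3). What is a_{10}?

The ordinary generating function has denominator 1 + 2q - 2q^2 - 4q^3.
Iterating the recurrence: a_0,…,a_{10} = -2, 2, 3, -10, 34, -76, 180, -376, 808, -1648, 3408.

3408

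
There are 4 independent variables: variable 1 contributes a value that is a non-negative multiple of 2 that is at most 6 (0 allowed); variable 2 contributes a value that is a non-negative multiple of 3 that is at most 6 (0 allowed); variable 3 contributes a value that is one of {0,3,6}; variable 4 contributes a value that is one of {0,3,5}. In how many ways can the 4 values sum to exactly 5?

The generating function for the choices is (1 + q^2 + q^4 + q^6)·(1 + q^3 + q^6)·(1 + q^3 + q^6)·(1 + q^3 + q^5); the count is [q^5].
(1 + q^2 + q^4 + q^6) has coefficients 1,0,1,0,1,0 for degrees 0…5.
(1 + q^3 + q^6) has coefficients 1,0,0,1,0,0 for degrees 0…5.
Multiplying by (1 + q^3 + q^6) gives running coefficients 1,0,0,2,0,0 for degrees 0…5.
Finally multiplying by (1 + q^3 + q^5), the product of all factors after the first has coefficients 1,0,0,3,0,1 for degrees 0…5.
[q^5] = 1·1 + 1·3 + 1·0 = 4.

4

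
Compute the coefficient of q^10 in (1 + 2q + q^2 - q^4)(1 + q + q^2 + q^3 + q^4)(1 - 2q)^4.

(1 + 2q + q^2 - q^4) has coefficients 1,2,1,0,-1 for degrees 0…4.
(1 + q + q^2 + q^3 + q^4) has coefficients 1,1,1,1,1,0,0,0,0,0,0 for degrees 0…10.
Finally multiplying by (1 - 2q)^4, the product of all factors after the first has coefficients 1,-7,17,-15,1,0,8,-16,16,0,0 for degrees 0…10.
[q^10] = 1·0 + 2·0 + 1·16 − 1·8 = 8.

8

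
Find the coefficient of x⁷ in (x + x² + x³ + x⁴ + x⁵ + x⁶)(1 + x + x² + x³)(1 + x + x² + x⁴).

(x + x² + x³ + x⁴ + x⁵ + x⁶) has coefficients 0,1,1,1,1,1,1 for degrees 0…6.
(1 + x + x² + x³) has coefficients 1,1,1,1,0,0,0,0 for degrees 0…7.
Finally multiplying by (1 + x + x² + x⁴), the product of all factors after the first has coefficients 1,2,3,3,3,2,1,1 for degrees 0…7.
[x⁷] = 1·1 + 1·2 + 1·3 + 1·3 + 1·3 + 1·2 = 14.

14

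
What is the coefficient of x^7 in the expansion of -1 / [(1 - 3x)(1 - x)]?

Partial fractions give a closed form: a_n = (-3/2)·3^n + (1/2)·1^n.
At n = 7: a_7 = -3280.

-3280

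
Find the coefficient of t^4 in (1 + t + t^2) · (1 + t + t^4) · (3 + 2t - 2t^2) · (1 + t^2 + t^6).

(1 + t + t^2) has coefficients 1,1,1 for degrees 0…2.
(1 + t + t^4) has coefficients 1,1,0,0,1 for degrees 0…4.
Multiplying by (3 + 2t - 2t^2) gives running coefficients 3,5,0,-2,3 for degrees 0…4.
Finally multiplying by (1 + t^2 + t^6), the product of all factors after the first has coefficients 3,5,3,3,3 for degrees 0…4.
[t^4] = 1·3 + 1·3 + 1·3 = 9.

9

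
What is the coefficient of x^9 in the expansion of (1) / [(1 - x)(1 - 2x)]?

1023

Partial fractions give a closed form: a_n = (-1)·1^n + (2)·2^n.
At n = 9: a_9 = 1023.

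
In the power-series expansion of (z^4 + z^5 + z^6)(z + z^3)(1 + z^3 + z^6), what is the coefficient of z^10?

2

(z^4 + z^5 + z^6) has coefficients 0,0,0,0,1,1,1 for degrees 0…6.
(z + z^3) has coefficients 0,1,0,1,0,0,0,0,0,0,0 for degrees 0…10.
Finally multiplying by (1 + z^3 + z^6), the product of all factors after the first has coefficients 0,1,0,1,1,0,1,1,0,1,0 for degrees 0…10.
[z^10] = 1·1 + 1·0 + 1·1 = 2.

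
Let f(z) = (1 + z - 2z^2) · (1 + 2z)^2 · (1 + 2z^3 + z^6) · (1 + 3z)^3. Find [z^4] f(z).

281

(1 + z - 2z^2) has coefficients 1,1,-2 for degrees 0…2.
(1 + 2z)^2 has coefficients 1,4,4,0,0 for degrees 0…4.
Multiplying by (1 + 2z^3 + z^6) gives running coefficients 1,4,4,2,8 for degrees 0…4.
Finally multiplying by (1 + 3z)^3, the product of all factors after the first has coefficients 1,13,67,173,242 for degrees 0…4.
[z^4] = 1·242 + 1·173 − 2·67 = 281.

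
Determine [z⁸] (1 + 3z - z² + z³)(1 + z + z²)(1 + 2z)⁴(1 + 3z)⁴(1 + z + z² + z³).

162915

(1 + 3z - z² + z³) has coefficients 1,3,-1,1 for degrees 0…3.
(1 + z + z²) has coefficients 1,1,1,0,0,0,0,0,0 for degrees 0…8.
Multiplying by (1 + 2z)⁴ gives running coefficients 1,9,33,64,72,48,16,0,0 for degrees 0…8.
Multiplying by (1 + 3z)⁴ gives running coefficients 1,21,195,1054,3675,8661,14065,15744,11880 for degrees 0…8.
Finally multiplying by (1 + z + z² + z³), the product of all factors after the first has coefficients 1,22,217,1271,4945,13585,27455,42145,50350 for degrees 0…8.
[z⁸] = 1·50350 + 3·42145 − 1·27455 + 1·13585 = 162915.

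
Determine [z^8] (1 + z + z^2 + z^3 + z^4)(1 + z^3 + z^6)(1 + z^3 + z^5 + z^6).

(1 + z + z^2 + z^3 + z^4) has coefficients 1,1,1,1,1 for degrees 0…4.
(1 + z^3 + z^6) has coefficients 1,0,0,1,0,0,1,0,0 for degrees 0…8.
Finally multiplying by (1 + z^3 + z^5 + z^6), the product of all factors after the first has coefficients 1,0,0,2,0,1,3,0,1 for degrees 0…8.
[z^8] = 1·1 + 1·0 + 1·3 + 1·1 + 1·0 = 5.

5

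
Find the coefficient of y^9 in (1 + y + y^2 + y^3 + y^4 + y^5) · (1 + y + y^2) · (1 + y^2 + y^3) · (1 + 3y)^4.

(1 + y + y^2 + y^3 + y^4 + y^5) has coefficients 1,1,1,1,1,1 for degrees 0…5.
(1 + y + y^2) has coefficients 1,1,1,0,0,0,0,0,0,0 for degrees 0…9.
Multiplying by (1 + y^2 + y^3) gives running coefficients 1,1,2,2,2,1,0,0,0,0 for degrees 0…9.
Finally multiplying by (1 + 3y)^4, the product of all factors after the first has coefficients 1,13,68,188,323,430,498,432,270,81 for degrees 0…9.
[y^9] = 1·81 + 1·270 + 1·432 + 1·498 + 1·430 + 1·323 = 2034.

2034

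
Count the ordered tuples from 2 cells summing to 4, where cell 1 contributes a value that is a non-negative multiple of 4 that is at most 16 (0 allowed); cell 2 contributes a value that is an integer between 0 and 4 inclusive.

2

The generating function for the choices is (1 + t^4 + t^8 + t^12 + t^16)·(1 + t + t^2 + t^3 + t^4); the count is [t^4].
(1 + t^4 + t^8 + t^12 + t^16) has coefficients 1,0,0,0,1 for degrees 0…4.
(1 + t + t^2 + t^3 + t^4) has coefficients 1,1,1,1,1 for degrees 0…4.
[t^4] = 1·1 + 1·1 = 2.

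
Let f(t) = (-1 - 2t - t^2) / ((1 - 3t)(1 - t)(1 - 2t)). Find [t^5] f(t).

-1658

Partial fractions give a closed form: a_n = (-8)·3^n + (-2)·1^n + (9)·2^n.
At n = 5: a_5 = -1658.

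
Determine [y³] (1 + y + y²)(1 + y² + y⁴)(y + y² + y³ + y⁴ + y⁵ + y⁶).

(1 + y + y²) has coefficients 1,1,1 for degrees 0…2.
(1 + y² + y⁴) has coefficients 1,0,1,0 for degrees 0…3.
Finally multiplying by (y + y² + y³ + y⁴ + y⁵ + y⁶), the product of all factors after the first has coefficients 0,1,1,2 for degrees 0…3.
[y³] = 1·2 + 1·1 + 1·1 = 4.

4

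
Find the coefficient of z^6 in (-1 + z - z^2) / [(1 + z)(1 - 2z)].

The denominator gives the recurrence a_n = a_(n−1) + 2a_(n−2) for n ≥ 3; the numerator fixes a_0 = -1, a_1 = 0, a_2 = -3.
Iterating: -1, 0, -3, -3, -9, -15, -33, so a_6 = -33.

-33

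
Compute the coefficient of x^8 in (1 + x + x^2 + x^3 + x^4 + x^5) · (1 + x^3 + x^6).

2

(1 + x + x^2 + x^3 + x^4 + x^5) has coefficients 1,1,1,1,1,1 for degrees 0…5.
(1 + x^3 + x^6) has coefficients 1,0,0,1,0,0,1,0,0 for degrees 0…8.
[x^8] = 1·0 + 1·0 + 1·1 + 1·0 + 1·0 + 1·1 = 2.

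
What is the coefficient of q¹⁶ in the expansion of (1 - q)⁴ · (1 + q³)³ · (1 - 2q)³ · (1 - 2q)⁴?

-5592

(1 - q)⁴ has coefficients 1,-4,6,-4,1 for degrees 0…4.
(1 + q³)³ has coefficients 1,0,0,3,0,0,3,0,0,1,0,0,0,0,0,0,0 for degrees 0…16.
Multiplying by (1 - 2q)³ gives running coefficients 1,-6,12,-5,-18,36,-21,-18,36,-23,-6,12,-8,0,0,0,0 for degrees 0…16.
Finally multiplying by (1 - 2q)⁴, the product of all factors after the first has coefficients 1,-14,84,-277,518,-420,-389,1510,-1764,505,1282,-1932,1064,176,-672,448,-128 for degrees 0…16.
[q¹⁶] = 1·(-128) − 4·448 + 6·(-672) − 4·176 + 1·1064 = -5592.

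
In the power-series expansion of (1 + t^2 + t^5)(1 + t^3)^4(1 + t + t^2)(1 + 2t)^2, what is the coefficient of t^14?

(1 + t^2 + t^5) has coefficients 1,0,1,0,0,1 for degrees 0…5.
(1 + t^3)^4 has coefficients 1,0,0,4,0,0,6,0,0,4,0,0,1,0,0 for degrees 0…14.
Multiplying by (1 + t + t^2) gives running coefficients 1,1,1,4,4,4,6,6,6,4,4,4,1,1,1 for degrees 0…14.
Finally multiplying by (1 + 2t)^2, the product of all factors after the first has coefficients 1,5,9,12,24,36,38,46,54,52,44,36,33,21,9 for degrees 0…14.
[t^14] = 1·9 + 1·33 + 1·52 = 94.

94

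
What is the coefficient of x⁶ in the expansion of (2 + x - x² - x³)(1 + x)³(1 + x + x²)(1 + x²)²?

(2 + x - x² - x³) has coefficients 2,1,-1,-1 for degrees 0…3.
(1 + x)³ has coefficients 1,3,3,1,0,0,0 for degrees 0…6.
Multiplying by (1 + x + x²) gives running coefficients 1,4,7,7,4,1,0 for degrees 0…6.
Finally multiplying by (1 + x²)², the product of all factors after the first has coefficients 1,4,9,15,19,19,15 for degrees 0…6.
[x⁶] = 2·15 + 1·19 − 1·19 − 1·15 = 15.

15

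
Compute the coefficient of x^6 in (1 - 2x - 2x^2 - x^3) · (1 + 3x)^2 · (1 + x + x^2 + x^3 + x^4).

-69

(1 - 2x - 2x^2 - x^3) has coefficients 1,-2,-2,-1 for degrees 0…3.
(1 + 3x)^2 has coefficients 1,6,9,0,0,0,0 for degrees 0…6.
Finally multiplying by (1 + x + x^2 + x^3 + x^4), the product of all factors after the first has coefficients 1,7,16,16,16,15,9 for degrees 0…6.
[x^6] = 1·9 − 2·15 − 2·16 − 1·16 = -69.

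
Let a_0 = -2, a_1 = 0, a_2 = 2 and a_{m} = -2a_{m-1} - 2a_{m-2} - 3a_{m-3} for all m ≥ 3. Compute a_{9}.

The ordinary generating function has denominator 1 + 2z + 2z^2 + 3z^3.
Iterating the recurrence: a_0,…,a_{9} = -2, 0, 2, 2, -8, 6, -2, 16, -46, 66.

66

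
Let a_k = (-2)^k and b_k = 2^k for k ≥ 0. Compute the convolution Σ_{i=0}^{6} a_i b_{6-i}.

64

Write out a_i and b_{6-i} for i = 0,…,6 and sum the products.
Σ = 1·64 − 2·32 + 4·16 − 8·8 + 16·4 − 32·2 + 64·1 = 64.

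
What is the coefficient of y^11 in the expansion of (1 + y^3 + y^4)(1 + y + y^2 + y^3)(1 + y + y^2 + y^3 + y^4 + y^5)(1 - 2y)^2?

(1 + y^3 + y^4) has coefficients 1,0,0,1,1 for degrees 0…4.
(1 + y + y^2 + y^3) has coefficients 1,1,1,1,0,0,0,0,0,0,0,0 for degrees 0…11.
Multiplying by (1 + y + y^2 + y^3 + y^4 + y^5) gives running coefficients 1,2,3,4,4,4,3,2,1,0,0,0 for degrees 0…11.
Finally multiplying by (1 - 2y)^2, the product of all factors after the first has coefficients 1,-2,-1,0,0,4,3,6,5,4,4,0 for degrees 0…11.
[y^11] = 1·0 + 1·5 + 1·6 = 11.

11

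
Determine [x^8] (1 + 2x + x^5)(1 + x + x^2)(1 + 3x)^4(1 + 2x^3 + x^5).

(1 + 2x + x^5) has coefficients 1,2,0,0,0,1 for degrees 0…5.
(1 + x + x^2) has coefficients 1,1,1,0,0,0,0,0,0 for degrees 0…8.
Multiplying by (1 + 3x)^4 gives running coefficients 1,13,67,174,243,189,81,0,0 for degrees 0…8.
Finally multiplying by (1 + 2x^3 + x^5), the product of all factors after the first has coefficients 1,13,67,176,269,324,442,553,552 for degrees 0…8.
[x^8] = 1·552 + 2·553 + 1·176 = 1834.

1834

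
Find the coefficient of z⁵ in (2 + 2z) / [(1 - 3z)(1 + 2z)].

376

The denominator gives the recurrence a_n = a_(n−1) + 6a_(n−2) for n ≥ 3; the numerator fixes a_0 = 2, a_1 = 4, a_2 = 16.
Iterating: 2, 4, 16, 40, 136, 376, so a_5 = 376.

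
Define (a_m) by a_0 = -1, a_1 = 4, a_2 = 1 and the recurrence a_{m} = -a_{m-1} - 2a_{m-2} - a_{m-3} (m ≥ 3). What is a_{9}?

The ordinary generating function has denominator 1 + x + 2x^2 + x^3.
Iterating the recurrence: a_0,…,a_{9} = -1, 4, 1, -8, 2, 13, -9, -19, 24, 23.

23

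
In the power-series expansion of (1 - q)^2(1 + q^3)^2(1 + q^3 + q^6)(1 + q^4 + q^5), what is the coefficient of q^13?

(1 - q)^2 has coefficients 1,-2,1 for degrees 0…2.
(1 + q^3)^2 has coefficients 1,0,0,2,0,0,1,0,0,0,0,0,0,0 for degrees 0…13.
Multiplying by (1 + q^3 + q^6) gives running coefficients 1,0,0,3,0,0,4,0,0,3,0,0,1,0 for degrees 0…13.
Finally multiplying by (1 + q^4 + q^5), the product of all factors after the first has coefficients 1,0,0,3,1,1,4,3,3,3,4,4,1,3 for degrees 0…13.
[q^13] = 1·3 − 2·1 + 1·4 = 5.

5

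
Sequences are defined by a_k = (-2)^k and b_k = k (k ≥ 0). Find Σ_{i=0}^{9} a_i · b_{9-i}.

This is [x^9] in the product of the two ordinary generating functions.
Σ = 1·9 − 2·8 + 4·7 − 8·6 + 16·5 − 32·4 + 64·3 − 128·2 + 256·1 − 512·0 = 117.

117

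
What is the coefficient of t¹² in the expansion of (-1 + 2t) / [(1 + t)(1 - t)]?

-1

Partial fractions give a closed form: a_n = (-3/2)·(-1)^n + (1/2)·1^n.
At n = 12: a_12 = -1.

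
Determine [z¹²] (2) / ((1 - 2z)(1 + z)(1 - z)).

10922

Partial fractions give a closed form: a_n = (8/3)·2^n + (1/3)·(-1)^n + (-1)·1^n.
At n = 12: a_12 = 10922.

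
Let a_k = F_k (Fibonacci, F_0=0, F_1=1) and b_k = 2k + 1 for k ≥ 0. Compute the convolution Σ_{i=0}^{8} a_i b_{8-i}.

212

The convolution is the x^8 coefficient of A(x)B(x).
Σ = 0·17 + 1·15 + 1·13 + 2·11 + 3·9 + 5·7 + 8·5 + 13·3 + 21·1 = 212.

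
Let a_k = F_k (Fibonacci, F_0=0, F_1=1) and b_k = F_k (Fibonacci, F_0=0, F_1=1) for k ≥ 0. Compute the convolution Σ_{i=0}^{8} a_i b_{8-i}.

71

Write out a_i and b_{8-i} for i = 0,…,8 and sum the products.
Σ = 0·21 + 1·13 + 1·8 + 2·5 + 3·3 + 5·2 + 8·1 + 13·1 + 21·0 = 71.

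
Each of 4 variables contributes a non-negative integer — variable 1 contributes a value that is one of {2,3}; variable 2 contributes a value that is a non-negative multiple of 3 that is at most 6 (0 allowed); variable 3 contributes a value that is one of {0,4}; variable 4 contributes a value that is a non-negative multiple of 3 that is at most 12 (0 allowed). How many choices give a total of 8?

The generating function for the choices is (q² + q³)·(1 + q³ + q⁶)·(1 + q⁴)·(1 + q³ + q⁶ + q⁹ + q¹²); the count is [q⁸].
(q² + q³) has coefficients 0,0,1,1 for degrees 0…3.
(1 + q³ + q⁶) has coefficients 1,0,0,1,0,0,1,0,0 for degrees 0…8.
Multiplying by (1 + q⁴) gives running coefficients 1,0,0,1,1,0,1,1,0 for degrees 0…8.
Finally multiplying by (1 + q³ + q⁶ + q⁹ + q¹²), the product of all factors after the first has coefficients 1,0,0,2,1,0,3,2,0 for degrees 0…8.
[q⁸] = 1·3 + 1·0 = 3.

3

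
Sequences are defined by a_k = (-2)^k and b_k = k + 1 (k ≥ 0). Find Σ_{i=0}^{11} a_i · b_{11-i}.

Write out a_i and b_{11-i} for i = 0,…,11 and sum the products.
Σ = 1·12 − 2·11 + 4·10 − 8·9 + 16·8 − 32·7 + 64·6 − 128·5 + 256·4 − 512·3 + 1024·2 − 2048·1 = -906.

-906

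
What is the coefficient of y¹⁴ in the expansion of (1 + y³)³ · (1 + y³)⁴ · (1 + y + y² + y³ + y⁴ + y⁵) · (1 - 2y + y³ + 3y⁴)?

154

(1 + y³)³ has coefficients 1,0,0,3,0,0,3,0,0,1 for degrees 0…9.
(1 + y³)⁴ has coefficients 1,0,0,4,0,0,6,0,0,4,0,0,1,0,0 for degrees 0…14.
Multiplying by (1 + y + y² + y³ + y⁴ + y⁵) gives running coefficients 1,1,1,5,5,5,10,10,10,10,10,10,5,5,5 for degrees 0…14.
Finally multiplying by (1 - 2y + y³ + 3y⁴), the product of all factors after the first has coefficients 1,-1,-1,4,-1,-1,8,10,10,15,30,30,25,35,35 for degrees 0…14.
[y¹⁴] = 1·35 + 3·30 + 3·10 + 1·(-1) = 154.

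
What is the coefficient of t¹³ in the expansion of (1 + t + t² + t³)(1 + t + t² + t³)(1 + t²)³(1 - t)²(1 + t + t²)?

(1 + t + t² + t³) has coefficients 1,1,1,1 for degrees 0…3.
(1 + t + t² + t³) has coefficients 1,1,1,1,0,0,0,0,0,0,0,0,0,0 for degrees 0…13.
Multiplying by (1 + t²)³ gives running coefficients 1,1,4,4,6,6,4,4,1,1,0,0,0,0 for degrees 0…13.
Multiplying by (1 - t)² gives running coefficients 1,-1,3,-3,2,-2,-2,2,-3,3,-1,1,0,0 for degrees 0…13.
Finally multiplying by (1 + t + t²), the product of all factors after the first has coefficients 1,0,3,-1,2,-3,-2,-2,-3,2,-1,3,0,1 for degrees 0…13.
[t¹³] = 1·1 + 1·0 + 1·3 + 1·(-1) = 3.

3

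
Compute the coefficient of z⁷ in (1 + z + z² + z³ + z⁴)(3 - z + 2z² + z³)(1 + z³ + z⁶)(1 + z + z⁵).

23

(1 + z + z² + z³ + z⁴) has coefficients 1,1,1,1,1 for degrees 0…4.
(3 - z + 2z² + z³) has coefficients 3,-1,2,1,0,0,0,0 for degrees 0…7.
Multiplying by (1 + z³ + z⁶) gives running coefficients 3,-1,2,4,-1,2,4,-1 for degrees 0…7.
Finally multiplying by (1 + z + z⁵), the product of all factors after the first has coefficients 3,2,1,6,3,4,5,5 for degrees 0…7.
[z⁷] = 1·5 + 1·5 + 1·4 + 1·3 + 1·6 = 23.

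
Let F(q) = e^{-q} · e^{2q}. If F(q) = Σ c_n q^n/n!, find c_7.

The EGF product rule gives c_7 = Σ_{k_1+k_2=7} C(7; k_1,k_2) · ∏ g_i(k_i), where e^{-q} gives (-1)^k; e^{2q} gives (2)^k.
g_1(k) for k = 0…7: 1, -1, 1, -1, 1, -1, 1, -1.
g_2(k) for k = 0…7: 1, 2, 4, 8, 16, 32, 64, 128.
c_7 = Σ_k C(7,k)·g_1(k)·g_2(7−k) = 1·1·128 + 7·(-1)·64 + 21·1·32 + 35·(-1)·16 + 35·1·8 + 21·(-1)·4 + 7·1·2 + 1·(-1)·1 = 128 − 448 + 672 − 560 + 280 − 84 + 14 − 1 = 1.

1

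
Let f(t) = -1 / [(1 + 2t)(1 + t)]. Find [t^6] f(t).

-127

Partial fractions give a closed form: a_n = (-2)·(-2)^n + (1)·(-1)^n.
At n = 6: a_6 = -127.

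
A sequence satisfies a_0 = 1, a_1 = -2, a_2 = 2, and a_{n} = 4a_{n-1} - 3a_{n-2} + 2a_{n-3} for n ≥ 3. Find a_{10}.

The ordinary generating function has denominator 1 - 4y + 3y^2 - 2y^3.
Iterating the recurrence: a_0,…,a_{10} = 1, -2, 2, 16, 54, 172, 558, 1824, 5966, 19508, 63782.

63782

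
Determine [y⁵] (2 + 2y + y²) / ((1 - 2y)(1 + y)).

69

The denominator gives the recurrence a_n = a_(n−1) + 2a_(n−2) for n ≥ 3; the numerator fixes a_0 = 2, a_1 = 4, a_2 = 9.
Iterating: 2, 4, 9, 17, 35, 69, so a_5 = 69.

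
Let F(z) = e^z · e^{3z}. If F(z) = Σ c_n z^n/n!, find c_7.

16384

The EGF product rule gives c_7 = Σ_{k_1+k_2=7} C(7; k_1,k_2) · ∏ g_i(k_i), where e^z gives (1)^k; e^{3z} gives (3)^k.
g_1(k) for k = 0…7: 1, 1, 1, 1, 1, 1, 1, 1.
g_2(k) for k = 0…7: 1, 3, 9, 27, 81, 243, 729, 2187.
c_7 = Σ_k C(7,k)·g_1(k)·g_2(7−k) = 1·1·2187 + 7·1·729 + 21·1·243 + 35·1·81 + 35·1·27 + 21·1·9 + 7·1·3 + 1·1·1 = 2187 + 5103 + 5103 + 2835 + 945 + 189 + 21 + 1 = 16384.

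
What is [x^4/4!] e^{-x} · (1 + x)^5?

The EGF product rule gives c_4 = Σ_{k_1+k_2=4} C(4; k_1,k_2) · ∏ g_i(k_i), where e^{-x} gives (-1)^k; (1+x)^5 gives the falling factorial (5)_k.
g_1(k) for k = 0…4: 1, -1, 1, -1, 1.
g_2(k) for k = 0…4: 1, 5, 20, 60, 120.
c_4 = Σ_k C(4,k)·g_1(k)·g_2(4−k) = 1·1·120 + 4·(-1)·60 + 6·1·20 + 4·(-1)·5 + 1·1·1 = 120 − 240 + 120 − 20 + 1 = -19.

-19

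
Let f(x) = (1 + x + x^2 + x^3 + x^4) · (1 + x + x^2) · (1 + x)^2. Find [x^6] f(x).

(1 + x + x^2 + x^3 + x^4) has coefficients 1,1,1,1,1 for degrees 0…4.
(1 + x + x^2) has coefficients 1,1,1,0,0,0,0 for degrees 0…6.
Finally multiplying by (1 + x)^2, the product of all factors after the first has coefficients 1,3,4,3,1,0,0 for degrees 0…6.
[x^6] = 1·0 + 1·0 + 1·1 + 1·3 + 1·4 = 8.

8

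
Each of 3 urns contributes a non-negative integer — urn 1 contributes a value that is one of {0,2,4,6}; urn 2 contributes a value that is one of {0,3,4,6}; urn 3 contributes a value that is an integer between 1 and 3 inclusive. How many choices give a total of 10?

4

The generating function for the choices is (1 + y² + y⁴ + y⁶)·(1 + y³ + y⁴ + y⁶)·(y + y² + y³); the count is [y¹⁰].
(1 + y² + y⁴ + y⁶) has coefficients 1,0,1,0,1,0,1 for degrees 0…6.
(1 + y³ + y⁴ + y⁶) has coefficients 1,0,0,1,1,0,1,0,0,0,0 for degrees 0…10.
Finally multiplying by (y + y² + y³), the product of all factors after the first has coefficients 0,1,1,1,1,2,2,2,1,1,0 for degrees 0…10.
[y¹⁰] = 1·0 + 1·1 + 1·2 + 1·1 = 4.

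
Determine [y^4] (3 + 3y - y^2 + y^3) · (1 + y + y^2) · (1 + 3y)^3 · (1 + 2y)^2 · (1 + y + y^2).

3315

(3 + 3y - y^2 + y^3) has coefficients 3,3,-1,1 for degrees 0…3.
(1 + y + y^2) has coefficients 1,1,1,0,0 for degrees 0…4.
Multiplying by (1 + 3y)^3 gives running coefficients 1,10,37,63,54 for degrees 0…4.
Multiplying by (1 + 2y)^2 gives running coefficients 1,14,81,251,454 for degrees 0…4.
Finally multiplying by (1 + y + y^2), the product of all factors after the first has coefficients 1,15,96,346,786 for degrees 0…4.
[y^4] = 3·786 + 3·346 − 1·96 + 1·15 = 3315.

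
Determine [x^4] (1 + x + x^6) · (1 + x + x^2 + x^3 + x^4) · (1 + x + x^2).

(1 + x + x^6) has coefficients 1,1,0,0,0 for degrees 0…4.
(1 + x + x^2 + x^3 + x^4) has coefficients 1,1,1,1,1 for degrees 0…4.
Finally multiplying by (1 + x + x^2), the product of all factors after the first has coefficients 1,2,3,3,3 for degrees 0…4.
[x^4] = 1·3 + 1·3 = 6.

6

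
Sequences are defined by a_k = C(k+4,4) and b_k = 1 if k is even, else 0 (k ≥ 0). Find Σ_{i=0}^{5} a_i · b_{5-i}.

The convolution is the t^5 coefficient of A(t)B(t).
Σ = 1·0 + 5·1 + 15·0 + 35·1 + 70·0 + 126·1 = 166.

166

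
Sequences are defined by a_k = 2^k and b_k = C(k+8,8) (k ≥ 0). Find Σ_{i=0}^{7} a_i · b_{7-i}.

26333

This is [x^7] in the product of the two ordinary generating functions.
Σ = 1·6435 + 2·3003 + 4·1287 + 8·495 + 16·165 + 32·45 + 64·9 + 128·1 = 26333.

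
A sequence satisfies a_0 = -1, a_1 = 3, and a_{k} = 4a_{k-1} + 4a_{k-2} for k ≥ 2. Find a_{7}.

The ordinary generating function has denominator 1 - 4x - 4x^2.
Iterating the recurrence: a_0,…,a_{7} = -1, 3, 8, 44, 208, 1008, 4864, 23488.

23488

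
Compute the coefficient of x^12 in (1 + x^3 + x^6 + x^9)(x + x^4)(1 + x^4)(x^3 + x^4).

(1 + x^3 + x^6 + x^9) has coefficients 1,0,0,1,0,0,1,0,0,1 for degrees 0…9.
(x + x^4) has coefficients 0,1,0,0,1,0,0,0,0,0,0,0,0 for degrees 0…12.
Multiplying by (1 + x^4) gives running coefficients 0,1,0,0,1,1,0,0,1,0,0,0,0 for degrees 0…12.
Finally multiplying by (x^3 + x^4), the product of all factors after the first has coefficients 0,0,0,0,1,1,0,1,2,1,0,1,1 for degrees 0…12.
[x^12] = 1·1 + 1·1 + 1·0 + 1·0 = 2.

2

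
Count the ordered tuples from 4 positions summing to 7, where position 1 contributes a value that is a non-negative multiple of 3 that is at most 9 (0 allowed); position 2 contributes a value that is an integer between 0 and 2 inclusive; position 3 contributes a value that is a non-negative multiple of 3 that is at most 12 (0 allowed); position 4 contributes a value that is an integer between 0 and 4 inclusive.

12

The generating function for the choices is (1 + x³ + x⁶ + x⁹)·(1 + x + x²)·(1 + x³ + x⁶ + x⁹ + x¹²)·(1 + x + x² + x³ + x⁴); the count is [x⁷].
(1 + x³ + x⁶ + x⁹) has coefficients 1,0,0,1,0,0,1,0 for degrees 0…7.
(1 + x + x²) has coefficients 1,1,1,0,0,0,0,0 for degrees 0…7.
Multiplying by (1 + x³ + x⁶ + x⁹ + x¹²) gives running coefficients 1,1,1,1,1,1,1,1 for degrees 0…7.
Finally multiplying by (1 + x + x² + x³ + x⁴), the product of all factors after the first has coefficients 1,2,3,4,5,5,5,5 for degrees 0…7.
[x⁷] = 1·5 + 1·5 + 1·2 = 12.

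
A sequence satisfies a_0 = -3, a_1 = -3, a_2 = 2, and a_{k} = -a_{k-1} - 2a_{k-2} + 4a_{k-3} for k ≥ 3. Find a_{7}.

-48

The ordinary generating function has denominator 1 + t + 2t^2 - 4t^3.
Iterating the recurrence: a_0,…,a_{7} = -3, -3, 2, -8, -8, 32, -48, -48.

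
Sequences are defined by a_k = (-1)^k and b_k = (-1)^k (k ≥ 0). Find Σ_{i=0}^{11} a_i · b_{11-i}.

The convolution is the x^11 coefficient of A(x)B(x).
Σ = 1·(-1) − 1·1 + 1·(-1) − 1·1 + 1·(-1) − 1·1 + 1·(-1) − 1·1 + 1·(-1) − 1·1 + 1·(-1) − 1·1 = -12.

-12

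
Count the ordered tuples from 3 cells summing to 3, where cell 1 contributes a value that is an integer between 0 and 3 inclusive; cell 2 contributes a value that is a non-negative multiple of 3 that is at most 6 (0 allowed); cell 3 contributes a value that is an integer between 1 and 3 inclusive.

The generating function for the choices is (1 + q + q^2 + q^3)·(1 + q^3 + q^6)·(q + q^2 + q^3); the count is [q^3].
(1 + q + q^2 + q^3) has coefficients 1,1,1,1 for degrees 0…3.
(1 + q^3 + q^6) has coefficients 1,0,0,1 for degrees 0…3.
Finally multiplying by (q + q^2 + q^3), the product of all factors after the first has coefficients 0,1,1,1 for degrees 0…3.
[q^3] = 1·1 + 1·1 + 1·1 + 1·0 = 3.

3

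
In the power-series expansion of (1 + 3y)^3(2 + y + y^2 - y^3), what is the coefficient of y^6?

-27

(1 + 3y)^3 has coefficients 1,9,27,27 for degrees 0…3.
(2 + y + y^2 - y^3) has coefficients 2,1,1,-1,0,0,0 for degrees 0…6.
[y^6] = 1·0 + 9·0 + 27·0 + 27·(-1) = -27.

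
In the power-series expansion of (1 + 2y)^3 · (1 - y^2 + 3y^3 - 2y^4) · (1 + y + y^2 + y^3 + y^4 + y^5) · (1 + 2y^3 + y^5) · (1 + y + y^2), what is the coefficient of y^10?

316

(1 + 2y)^3 has coefficients 1,6,12,8 for degrees 0…3.
(1 - y^2 + 3y^3 - 2y^4) has coefficients 1,0,-1,3,-2,0,0,0,0,0,0 for degrees 0…10.
Multiplying by (1 + y + y^2 + y^3 + y^4 + y^5) gives running coefficients 1,1,0,3,1,1,0,0,1,-2,0 for degrees 0…10.
Multiplying by (1 + 2y^3 + y^5) gives running coefficients 1,1,0,5,3,2,7,2,6,-1,1 for degrees 0…10.
Finally multiplying by (1 + y + y^2), the product of all factors after the first has coefficients 1,2,2,6,8,10,12,11,15,7,6 for degrees 0…10.
[y^10] = 1·6 + 6·7 + 12·15 + 8·11 = 316.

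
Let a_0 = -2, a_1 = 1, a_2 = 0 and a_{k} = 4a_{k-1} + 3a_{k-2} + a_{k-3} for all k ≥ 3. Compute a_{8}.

The ordinary generating function has denominator 1 - 4z - 3z^2 - z^3.
Iterating the recurrence: a_0,…,a_{8} = -2, 1, 0, 1, 5, 23, 108, 506, 2371.

2371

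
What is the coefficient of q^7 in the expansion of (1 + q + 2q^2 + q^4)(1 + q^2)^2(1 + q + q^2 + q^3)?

11

(1 + q + 2q^2 + q^4) has coefficients 1,1,2,0,1 for degrees 0…4.
(1 + q^2)^2 has coefficients 1,0,2,0,1,0,0,0 for degrees 0…7.
Finally multiplying by (1 + q + q^2 + q^3), the product of all factors after the first has coefficients 1,1,3,3,3,3,1,1 for degrees 0…7.
[q^7] = 1·1 + 1·1 + 2·3 + 1·3 = 11.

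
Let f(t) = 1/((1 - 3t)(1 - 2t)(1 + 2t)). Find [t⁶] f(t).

1261

Partial fractions give a closed form: a_n = (9/5)·3^n + (-1)·2^n + (1/5)·(-2)^n.
At n = 6: a_6 = 1261.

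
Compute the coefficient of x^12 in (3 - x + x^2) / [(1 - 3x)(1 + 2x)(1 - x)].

The denominator gives the recurrence a_n = 2a_(n−1) + 5a_(n−2) − 6a_(n−3) for n ≥ 3; the numerator fixes a_0 = 3, a_1 = 5, a_2 = 26.
Iterating: 3, 5, 26, 59, 218, 575, 1886, 5339, 16658, 48695, 148646, 440819, 1332698, so a_12 = 1332698.

1332698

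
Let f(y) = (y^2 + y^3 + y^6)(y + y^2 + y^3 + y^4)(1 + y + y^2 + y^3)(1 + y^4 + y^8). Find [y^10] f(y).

12

(y^2 + y^3 + y^6) has coefficients 0,0,1,1,0,0,1 for degrees 0…6.
(y + y^2 + y^3 + y^4) has coefficients 0,1,1,1,1,0,0,0,0,0,0 for degrees 0…10.
Multiplying by (1 + y + y^2 + y^3) gives running coefficients 0,1,2,3,4,3,2,1,0,0,0 for degrees 0…10.
Finally multiplying by (1 + y^4 + y^8), the product of all factors after the first has coefficients 0,1,2,3,4,4,4,4,4,4,4 for degrees 0…10.
[y^10] = 1·4 + 1·4 + 1·4 = 12.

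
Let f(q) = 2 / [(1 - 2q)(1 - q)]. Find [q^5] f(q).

126

Partial fractions give a closed form: a_n = (4)·2^n + (-2)·1^n.
At n = 5: a_5 = 126.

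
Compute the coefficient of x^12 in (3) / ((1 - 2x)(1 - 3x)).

4758393

The denominator gives the recurrence a_n = 5a_(n−1) − 6a_(n−2) for n ≥ 2; the numerator fixes a_0 = 3, a_1 = 15.
Iterating: 3, 15, 57, 195, 633, 1995, 6177, 18915, 57513, 174075, 525297, 1582035, 4758393, so a_12 = 4758393.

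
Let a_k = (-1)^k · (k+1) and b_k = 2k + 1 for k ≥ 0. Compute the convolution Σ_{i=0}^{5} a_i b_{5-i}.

Write out a_i and b_{5-i} for i = 0,…,5 and sum the products.
Σ = 1·11 − 2·9 + 3·7 − 4·5 + 5·3 − 6·1 = 3.

3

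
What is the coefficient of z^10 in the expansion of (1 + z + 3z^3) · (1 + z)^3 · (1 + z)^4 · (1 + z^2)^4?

(1 + z + 3z^3) has coefficients 1,1,0,3 for degrees 0…3.
(1 + z)^3 has coefficients 1,3,3,1,0,0,0,0,0,0,0 for degrees 0…10.
Multiplying by (1 + z)^4 gives running coefficients 1,7,21,35,35,21,7,1,0,0,0 for degrees 0…10.
Finally multiplying by (1 + z^2)^4, the product of all factors after the first has coefficients 1,7,25,63,125,203,277,323,323,277,203 for degrees 0…10.
[z^10] = 1·203 + 1·277 + 3·323 = 1449.

1449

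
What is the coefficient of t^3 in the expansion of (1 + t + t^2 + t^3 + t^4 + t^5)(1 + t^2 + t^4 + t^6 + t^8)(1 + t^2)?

3

(1 + t + t^2 + t^3 + t^4 + t^5) has coefficients 1,1,1,1 for degrees 0…3.
(1 + t^2 + t^4 + t^6 + t^8) has coefficients 1,0,1,0 for degrees 0…3.
Finally multiplying by (1 + t^2), the product of all factors after the first has coefficients 1,0,2,0 for degrees 0…3.
[t^3] = 1·0 + 1·2 + 1·0 + 1·1 = 3.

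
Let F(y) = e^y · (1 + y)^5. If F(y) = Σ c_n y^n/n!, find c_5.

1546

The EGF product rule gives c_5 = Σ_{k_1+k_2=5} C(5; k_1,k_2) · ∏ g_i(k_i), where e^y gives (1)^k; (1+y)^5 gives the falling factorial (5)_k.
g_1(k) for k = 0…5: 1, 1, 1, 1, 1, 1.
g_2(k) for k = 0…5: 1, 5, 20, 60, 120, 120.
c_5 = Σ_k C(5,k)·g_1(k)·g_2(5−k) = 1·1·120 + 5·1·120 + 10·1·60 + 10·1·20 + 5·1·5 + 1·1·1 = 120 + 600 + 600 + 200 + 25 + 1 = 1546.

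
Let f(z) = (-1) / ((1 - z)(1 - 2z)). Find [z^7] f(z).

-255

Partial fractions give a closed form: a_n = (1)·1^n + (-2)·2^n.
At n = 7: a_7 = -255.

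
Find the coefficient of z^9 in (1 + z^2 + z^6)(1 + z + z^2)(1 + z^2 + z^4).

(1 + z^2 + z^6) has coefficients 1,0,1,0,0,0,1 for degrees 0…6.
(1 + z + z^2) has coefficients 1,1,1,0,0,0,0,0,0,0 for degrees 0…9.
Finally multiplying by (1 + z^2 + z^4), the product of all factors after the first has coefficients 1,1,2,1,2,1,1,0,0,0 for degrees 0…9.
[z^9] = 1·0 + 1·0 + 1·1 = 1.

1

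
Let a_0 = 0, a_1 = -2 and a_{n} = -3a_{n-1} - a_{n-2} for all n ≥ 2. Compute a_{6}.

288

The ordinary generating function has denominator 1 + 3q + q^2.
Iterating the recurrence: a_0,…,a_{6} = 0, -2, 6, -16, 42, -110, 288.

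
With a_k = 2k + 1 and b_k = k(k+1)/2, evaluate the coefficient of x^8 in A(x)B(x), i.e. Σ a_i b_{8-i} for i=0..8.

Write out a_i and b_{8-i} for i = 0,…,8 and sum the products.
Σ = 1·36 + 3·28 + 5·21 + 7·15 + 9·10 + 11·6 + 13·3 + 15·1 + 17·0 = 540.

540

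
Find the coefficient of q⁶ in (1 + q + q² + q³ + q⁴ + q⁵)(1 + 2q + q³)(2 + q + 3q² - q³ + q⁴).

21

(1 + q + q² + q³ + q⁴ + q⁵) has coefficients 1,1,1,1,1,1 for degrees 0…5.
(1 + 2q + q³) has coefficients 1,2,0,1,0,0,0 for degrees 0…6.
Finally multiplying by (2 + q + 3q² - q³ + q⁴), the product of all factors after the first has coefficients 2,5,5,7,0,5,-1 for degrees 0…6.
[q⁶] = 1·(-1) + 1·5 + 1·0 + 1·7 + 1·5 + 1·5 = 21.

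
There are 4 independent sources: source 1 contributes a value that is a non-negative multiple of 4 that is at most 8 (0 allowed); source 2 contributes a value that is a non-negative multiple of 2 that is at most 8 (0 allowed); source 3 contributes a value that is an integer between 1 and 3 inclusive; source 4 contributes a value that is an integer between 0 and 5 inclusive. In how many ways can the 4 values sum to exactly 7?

13

The generating function for the choices is (1 + t^4 + t^8)·(1 + t^2 + t^4 + t^6 + t^8)·(t + t^2 + t^3)·(1 + t + t^2 + t^3 + t^4 + t^5); the count is [t^7].
(1 + t^4 + t^8) has coefficients 1,0,0,0,1,0,0,0 for degrees 0…7.
(1 + t^2 + t^4 + t^6 + t^8) has coefficients 1,0,1,0,1,0,1,0 for degrees 0…7.
Multiplying by (t + t^2 + t^3) gives running coefficients 0,1,1,2,1,2,1,2 for degrees 0…7.
Finally multiplying by (1 + t + t^2 + t^3 + t^4 + t^5), the product of all factors after the first has coefficients 0,1,2,4,5,7,8,9 for degrees 0…7.
[t^7] = 1·9 + 1·4 = 13.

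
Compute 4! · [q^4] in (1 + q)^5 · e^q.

The EGF product rule gives c_4 = Σ_{k_1+k_2=4} C(4; k_1,k_2) · ∏ g_i(k_i), where (1+q)^5 gives the falling factorial (5)_k; e^q gives (1)^k.
g_1(k) for k = 0…4: 1, 5, 20, 60, 120.
g_2(k) for k = 0…4: 1, 1, 1, 1, 1.
c_4 = Σ_k C(4,k)·g_1(k)·g_2(4−k) = 1·1·1 + 4·5·1 + 6·20·1 + 4·60·1 + 1·120·1 = 1 + 20 + 120 + 240 + 120 = 501.

501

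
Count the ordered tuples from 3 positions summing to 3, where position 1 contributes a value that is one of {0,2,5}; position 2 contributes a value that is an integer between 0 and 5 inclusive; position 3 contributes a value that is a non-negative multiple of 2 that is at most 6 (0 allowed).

The generating function for the choices is (1 + x^2 + x^5)·(1 + x + x^2 + x^3 + x^4 + x^5)·(1 + x^2 + x^4 + x^6); the count is [x^3].
(1 + x^2 + x^5) has coefficients 1,0,1,0 for degrees 0…3.
(1 + x + x^2 + x^3 + x^4 + x^5) has coefficients 1,1,1,1 for degrees 0…3.
Finally multiplying by (1 + x^2 + x^4 + x^6), the product of all factors after the first has coefficients 1,1,2,2 for degrees 0…3.
[x^3] = 1·2 + 1·1 = 3.

3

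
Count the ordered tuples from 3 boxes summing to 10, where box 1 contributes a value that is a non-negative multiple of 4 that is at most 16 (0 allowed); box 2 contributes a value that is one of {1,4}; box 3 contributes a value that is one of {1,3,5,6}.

The generating function for the choices is (1 + y^4 + y^8 + y^12 + y^16)·(y + y^4)·(y + y^3 + y^5 + y^6); the count is [y^10].
(1 + y^4 + y^8 + y^12 + y^16) has coefficients 1,0,0,0,1,0,0,0,1,0,0 for degrees 0…10.
(y + y^4) has coefficients 0,1,0,0,1,0,0,0,0,0,0 for degrees 0…10.
Finally multiplying by (y + y^3 + y^5 + y^6), the product of all factors after the first has coefficients 0,0,1,0,1,1,1,2,0,1,1 for degrees 0…10.
[y^10] = 1·1 + 1·1 + 1·1 = 3.

3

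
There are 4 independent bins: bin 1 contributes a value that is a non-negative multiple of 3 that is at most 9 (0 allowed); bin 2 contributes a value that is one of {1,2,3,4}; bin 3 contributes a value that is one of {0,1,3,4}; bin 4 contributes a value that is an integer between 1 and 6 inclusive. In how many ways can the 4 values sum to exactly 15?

The generating function for the choices is (1 + z^3 + z^6 + z^9)·(z + z^2 + z^3 + z^4)·(1 + z + z^3 + z^4)·(z + z^2 + z^3 + z^4 + z^5 + z^6); the count is [z^15].
(1 + z^3 + z^6 + z^9) has coefficients 1,0,0,1,0,0,1,0,0,1 for degrees 0…9.
(z + z^2 + z^3 + z^4) has coefficients 0,1,1,1,1,0,0,0,0,0,0,0,0,0,0,0 for degrees 0…15.
Multiplying by (1 + z + z^3 + z^4) gives running coefficients 0,1,2,2,3,3,2,2,1,0,0,0,0,0,0,0 for degrees 0…15.
Finally multiplying by (z + z^2 + z^3 + z^4 + z^5 + z^6), the product of all factors after the first has coefficients 0,0,1,3,5,8,11,13,14,13,11,8,5,3,1,0 for degrees 0…15.
[z^15] = 1·0 + 1·5 + 1·13 + 1·11 = 29.

29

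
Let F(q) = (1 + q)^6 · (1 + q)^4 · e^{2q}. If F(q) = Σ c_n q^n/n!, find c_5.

The EGF product rule gives c_5 = Σ_{k_1+k_2+k_3=5} C(5; k_1,k_2,k_3) · ∏ g_i(k_i), where (1+q)^6 gives the falling factorial (6)_k; (1+q)^4 gives the falling factorial (4)_k; e^{2q} gives (2)^k.
g_1(k) for k = 0…5: 1, 6, 30, 120, 360, 720.
g_2(k) for k = 0…5: 1, 4, 12, 24, 24, 0.
g_3(k) for k = 0…5: 1, 2, 4, 8, 16, 32.
First combine the last two factors: h(k) = Σ_j C(k,j)·g_2(j)·g_3(k−j) for k = 0…5: 1, 6, 32, 152, 648, 2512.
c_5 = Σ_k C(5,k)·g_1(k)·h(5−k) = 1·1·2512 + 5·6·648 + 10·30·152 + 10·120·32 + 5·360·6 + 1·720·1 = 2512 + 19440 + 45600 + 38400 + 10800 + 720 = 117472.

117472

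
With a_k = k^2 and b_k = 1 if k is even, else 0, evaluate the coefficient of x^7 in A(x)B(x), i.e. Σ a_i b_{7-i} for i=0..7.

84

Write out a_i and b_{7-i} for i = 0,…,7 and sum the products.
Σ = 0·0 + 1·1 + 4·0 + 9·1 + 16·0 + 25·1 + 36·0 + 49·1 = 84.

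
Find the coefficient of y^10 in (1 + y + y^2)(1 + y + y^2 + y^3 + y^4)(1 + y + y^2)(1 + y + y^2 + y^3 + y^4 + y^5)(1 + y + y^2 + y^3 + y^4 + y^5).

(1 + y + y^2) has coefficients 1,1,1 for degrees 0…2.
(1 + y + y^2 + y^3 + y^4) has coefficients 1,1,1,1,1,0,0,0,0,0,0 for degrees 0…10.
Multiplying by (1 + y + y^2) gives running coefficients 1,2,3,3,3,2,1,0,0,0,0 for degrees 0…10.
Multiplying by (1 + y + y^2 + y^3 + y^4 + y^5) gives running coefficients 1,3,6,9,12,14,14,12,9,6,3 for degrees 0…10.
Finally multiplying by (1 + y + y^2 + y^3 + y^4 + y^5), the product of all factors after the first has coefficients 1,4,10,19,31,45,58,67,70,67,58 for degrees 0…10.
[y^10] = 1·58 + 1·67 + 1·70 = 195.

195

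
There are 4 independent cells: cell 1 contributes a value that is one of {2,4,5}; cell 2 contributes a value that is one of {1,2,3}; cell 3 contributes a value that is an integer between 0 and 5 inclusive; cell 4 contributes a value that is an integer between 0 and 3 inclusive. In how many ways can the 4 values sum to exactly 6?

The generating function for the choices is (q² + q⁴ + q⁵)·(q + q² + q³)·(1 + q + q² + q³ + q⁴ + q⁵)·(1 + q + q² + q³); the count is [q⁶].
(q² + q⁴ + q⁵) has coefficients 0,0,1,0,1,1 for degrees 0…5.
(q + q² + q³) has coefficients 0,1,1,1,0,0,0 for degrees 0…6.
Multiplying by (1 + q + q² + q³ + q⁴ + q⁵) gives running coefficients 0,1,2,3,3,3,3 for degrees 0…6.
Finally multiplying by (1 + q + q² + q³), the product of all factors after the first has coefficients 0,1,3,6,9,11,12 for degrees 0…6.
[q⁶] = 1·9 + 1·3 + 1·1 = 13.

13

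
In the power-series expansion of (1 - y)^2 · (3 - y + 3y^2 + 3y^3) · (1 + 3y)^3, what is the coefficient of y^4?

(1 - y)^2 has coefficients 1,-2,1 for degrees 0…2.
(3 - y + 3y^2 + 3y^3) has coefficients 3,-1,3,3,0 for degrees 0…4.
Finally multiplying by (1 + 3y)^3, the product of all factors after the first has coefficients 3,26,75,84,81 for degrees 0…4.
[y^4] = 1·81 − 2·84 + 1·75 = -12.

-12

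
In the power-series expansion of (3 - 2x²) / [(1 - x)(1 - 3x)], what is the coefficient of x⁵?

The denominator gives the recurrence a_n = 4a_(n−1) − 3a_(n−2) for n ≥ 3; the numerator fixes a_0 = 3, a_1 = 12, a_2 = 37.
Iterating: 3, 12, 37, 112, 337, 1012, so a_5 = 1012.

1012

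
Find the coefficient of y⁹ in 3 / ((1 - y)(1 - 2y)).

Partial fractions give a closed form: a_n = (-3)·1^n + (6)·2^n.
At n = 9: a_9 = 3069.

3069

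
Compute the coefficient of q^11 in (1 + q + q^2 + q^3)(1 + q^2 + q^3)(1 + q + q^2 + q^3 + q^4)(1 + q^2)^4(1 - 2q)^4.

(1 + q + q^2 + q^3) has coefficients 1,1,1,1 for degrees 0…3.
(1 + q^2 + q^3) has coefficients 1,0,1,1,0,0,0,0,0,0,0,0 for degrees 0…11.
Multiplying by (1 + q + q^2 + q^3 + q^4) gives running coefficients 1,1,2,3,3,2,2,1,0,0,0,0 for degrees 0…11.
Multiplying by (1 + q^2)^4 gives running coefficients 1,1,6,7,17,20,30,31,35,29,26,17 for degrees 0…11.
Finally multiplying by (1 - 2q)^4, the product of all factors after the first has coefficients 1,-7,22,-49,89,-124,150,-161,139,-147,122,-119 for degrees 0…11.
[q^11] = 1·(-119) + 1·122 + 1·(-147) + 1·139 = -5.

-5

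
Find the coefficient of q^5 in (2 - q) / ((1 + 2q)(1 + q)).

-157

Partial fractions give a closed form: a_n = (5)·(-2)^n + (-3)·(-1)^n.
At n = 5: a_5 = -157.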